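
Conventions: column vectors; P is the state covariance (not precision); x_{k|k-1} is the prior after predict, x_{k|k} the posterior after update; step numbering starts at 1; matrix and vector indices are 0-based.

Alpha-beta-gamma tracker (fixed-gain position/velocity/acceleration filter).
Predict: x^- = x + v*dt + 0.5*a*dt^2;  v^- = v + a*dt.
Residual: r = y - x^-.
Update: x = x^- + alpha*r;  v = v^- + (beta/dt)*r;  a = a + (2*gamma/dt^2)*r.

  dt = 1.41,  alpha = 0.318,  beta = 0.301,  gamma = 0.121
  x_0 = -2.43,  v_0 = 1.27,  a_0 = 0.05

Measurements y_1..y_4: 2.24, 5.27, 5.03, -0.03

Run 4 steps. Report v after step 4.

step 1: x_pred=-0.5896  r=2.8296  x^+=0.3102  v^+=1.9445  a^+=0.3944
step 2: x_pred=3.4441  r=1.8259  x^+=4.0247  v^+=2.8905  a^+=0.6167
step 3: x_pred=8.7133  r=-3.6833  x^+=7.5420  v^+=2.9737  a^+=0.1683
step 4: x_pred=11.9023  r=-11.9323  x^+=8.1078  v^+=0.6638  a^+=-1.2841

v_post = 0.6638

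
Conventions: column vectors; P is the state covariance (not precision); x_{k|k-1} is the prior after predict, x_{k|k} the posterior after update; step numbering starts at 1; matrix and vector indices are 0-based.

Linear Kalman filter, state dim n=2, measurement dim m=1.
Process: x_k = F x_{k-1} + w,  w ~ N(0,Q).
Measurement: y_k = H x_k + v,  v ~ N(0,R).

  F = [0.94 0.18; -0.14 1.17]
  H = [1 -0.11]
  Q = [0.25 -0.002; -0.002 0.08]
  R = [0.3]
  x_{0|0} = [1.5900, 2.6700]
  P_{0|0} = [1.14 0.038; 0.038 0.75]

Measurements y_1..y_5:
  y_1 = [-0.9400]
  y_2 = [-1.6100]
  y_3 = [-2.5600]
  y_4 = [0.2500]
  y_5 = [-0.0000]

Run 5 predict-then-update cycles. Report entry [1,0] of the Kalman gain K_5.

K[1,0] = 0.7118

step 1: x^-=[1.9752, 2.9013]  P^-=[1.2945 0.0468; 0.0468 1.1166]  S=[1.5977]  K=[0.8070; -0.0476]  nu=[-2.5961]  x^+=[-0.1198, 3.0249]  P^+=[0.2540 0.1081; 0.1081 1.1129]
step 2: x^-=[0.4319, 3.5559]  P^-=[0.5471 0.3152; 0.3152 1.5731]  S=[0.7968]  K=[0.6431; 0.1784]  nu=[-1.6507]  x^+=[-0.6297, 3.2614]  P^+=[0.2175 0.2238; 0.2238 1.5477]
step 3: x^-=[-0.0049, 3.9040]  P^-=[0.5681 0.5358; 0.5358 2.1296]  S=[0.7760]  K=[0.6561; 0.3886]  nu=[-2.1257]  x^+=[-1.3996, 3.0781]  P^+=[0.2340 0.3379; 0.3379 2.0125]
step 4: x^-=[-0.7616, 3.7973]  P^-=[0.6363 0.7542; 0.7542 2.7287]  S=[0.8034]  K=[0.6888; 0.5651]  nu=[1.4293]  x^+=[0.2229, 4.6050]  P^+=[0.2552 0.4415; 0.4415 2.4722]
step 5: x^-=[1.0384, 5.3566]  P^-=[0.7050 0.9595; 0.9595 3.3245]  S=[0.8341]  K=[0.7186; 0.7118]  nu=[-0.4492]  x^+=[0.7156, 5.0369]  P^+=[0.2742 0.5328; 0.5328 2.9019]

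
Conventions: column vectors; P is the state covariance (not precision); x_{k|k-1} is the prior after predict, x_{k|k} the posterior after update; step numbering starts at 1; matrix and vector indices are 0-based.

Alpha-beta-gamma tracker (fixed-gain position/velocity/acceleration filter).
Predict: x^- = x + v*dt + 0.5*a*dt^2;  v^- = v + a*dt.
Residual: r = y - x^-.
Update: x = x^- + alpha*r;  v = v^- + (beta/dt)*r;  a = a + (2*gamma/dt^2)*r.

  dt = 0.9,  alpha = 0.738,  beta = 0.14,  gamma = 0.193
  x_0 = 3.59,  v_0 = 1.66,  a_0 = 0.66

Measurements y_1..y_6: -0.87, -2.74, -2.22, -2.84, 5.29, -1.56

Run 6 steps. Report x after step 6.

step 1: x_pred=5.3513  r=-6.2213  x^+=0.7600  v^+=1.2862  a^+=-2.3047
step 2: x_pred=0.9842  r=-3.7242  x^+=-1.7643  v^+=-1.3673  a^+=-4.0795
step 3: x_pred=-4.6470  r=2.4270  x^+=-2.8559  v^+=-4.6613  a^+=-2.9229
step 4: x_pred=-8.2348  r=5.3948  x^+=-4.2534  v^+=-6.4527  a^+=-0.3520
step 5: x_pred=-10.2034  r=15.4934  x^+=1.2307  v^+=-4.3594  a^+=7.0313
step 6: x_pred=0.1549  r=-1.7149  x^+=-1.1107  v^+=1.7020  a^+=6.2140

x_post = -1.1107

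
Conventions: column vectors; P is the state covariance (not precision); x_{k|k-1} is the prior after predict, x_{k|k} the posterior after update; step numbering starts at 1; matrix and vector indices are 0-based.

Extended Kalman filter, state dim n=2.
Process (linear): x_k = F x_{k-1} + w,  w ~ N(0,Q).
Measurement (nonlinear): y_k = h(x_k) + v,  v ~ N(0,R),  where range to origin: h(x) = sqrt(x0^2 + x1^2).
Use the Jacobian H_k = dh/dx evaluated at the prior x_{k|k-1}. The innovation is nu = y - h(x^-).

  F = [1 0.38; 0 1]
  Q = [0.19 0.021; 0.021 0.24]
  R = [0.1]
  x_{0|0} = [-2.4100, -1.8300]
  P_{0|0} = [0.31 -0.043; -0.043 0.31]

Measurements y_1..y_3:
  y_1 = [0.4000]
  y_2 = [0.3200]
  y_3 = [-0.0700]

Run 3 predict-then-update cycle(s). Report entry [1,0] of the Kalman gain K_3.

K[1,0] = -0.3737

step 1: x^-=[-3.1054, -1.8300]  P^-=[0.5121 0.0958; 0.0958 0.5500]  H_jac=[-0.8615 -0.5077]  S=[0.7057]  K=[-0.6941; -0.5127]  nu=[-3.2045]  x^+=[-0.8811, -0.1872]  P^+=[0.1721 -0.1553; -0.1553 0.3645]
step 2: x^-=[-0.9522, -0.1872]  P^-=[0.2967 0.0042; 0.0042 0.6045]  H_jac=[-0.9812 -0.1929]  S=[0.4097]  K=[-0.7125; -0.2946]  nu=[-0.6504]  x^+=[-0.4888, 0.0045]  P^+=[0.0887 -0.0818; -0.0818 0.5690]
step 3: x^-=[-0.4871, 0.0045]  P^-=[0.2987 0.1554; 0.1554 0.8090]  H_jac=[-1.0000 0.0092]  S=[0.3959]  K=[-0.7509; -0.3737]  nu=[-0.5571]  x^+=[-0.0688, 0.2127]  P^+=[0.0755 0.0443; 0.0443 0.7537]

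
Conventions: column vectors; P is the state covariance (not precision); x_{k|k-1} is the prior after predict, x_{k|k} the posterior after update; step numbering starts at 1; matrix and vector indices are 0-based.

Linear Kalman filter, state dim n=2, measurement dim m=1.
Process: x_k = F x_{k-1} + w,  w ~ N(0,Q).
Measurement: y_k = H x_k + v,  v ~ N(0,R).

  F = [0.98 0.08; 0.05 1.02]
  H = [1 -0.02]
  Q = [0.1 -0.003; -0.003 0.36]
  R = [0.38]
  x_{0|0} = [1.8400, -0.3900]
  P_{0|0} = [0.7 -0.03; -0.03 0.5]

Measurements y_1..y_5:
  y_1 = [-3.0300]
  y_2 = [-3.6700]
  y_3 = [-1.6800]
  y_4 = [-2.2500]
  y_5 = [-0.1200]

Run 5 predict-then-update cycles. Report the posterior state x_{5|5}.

x_post = [-1.3196, -0.0779]

step 1: x^-=[1.7720, -0.3058]  P^-=[0.7708 0.0420; 0.0420 0.8789]  S=[1.1494]  K=[0.6698; 0.0212]  nu=[-4.8081]  x^+=[-1.4486, -0.4079]  P^+=[0.2550 0.0256; 0.0256 0.8784]
step 2: x^-=[-1.4523, -0.4885]  P^-=[0.3546 0.1069; 0.1069 1.2771]  S=[0.7308]  K=[0.4823; 0.1113]  nu=[-2.2275]  x^+=[-2.5265, -0.7365]  P^+=[0.1846 0.0677; 0.0677 1.2681]
step 3: x^-=[-2.5349, -0.8776]  P^-=[0.2960 0.1774; 0.1774 1.6866]  S=[0.6696]  K=[0.4368; 0.2146]  nu=[0.8374]  x^+=[-2.1692, -0.6979]  P^+=[0.1683 0.1147; 0.1147 1.6558]
step 4: x^-=[-2.1816, -0.8203]  P^-=[0.2902 0.2554; 0.2554 2.0948]  S=[0.6608]  K=[0.4314; 0.3231]  nu=[-0.0848]  x^+=[-2.2182, -0.8477]  P^+=[0.1672 0.1633; 0.1633 2.0258]
step 5: x^-=[-2.2416, -0.9755]  P^-=[0.2992 0.3344; 0.3344 2.4847]  S=[0.6668]  K=[0.4386; 0.4270]  nu=[2.1021]  x^+=[-1.3196, -0.0779]  P^+=[0.1709 0.2095; 0.2095 2.3632]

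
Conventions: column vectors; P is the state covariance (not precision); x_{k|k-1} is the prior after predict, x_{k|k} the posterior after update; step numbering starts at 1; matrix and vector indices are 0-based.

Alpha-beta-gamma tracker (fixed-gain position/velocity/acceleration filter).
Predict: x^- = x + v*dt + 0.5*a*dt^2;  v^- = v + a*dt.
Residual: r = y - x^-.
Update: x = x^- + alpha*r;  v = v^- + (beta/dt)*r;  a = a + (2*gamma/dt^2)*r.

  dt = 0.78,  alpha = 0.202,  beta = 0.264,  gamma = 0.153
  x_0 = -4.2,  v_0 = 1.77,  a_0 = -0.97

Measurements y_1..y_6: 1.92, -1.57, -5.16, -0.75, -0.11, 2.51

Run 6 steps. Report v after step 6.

step 1: x_pred=-3.1145  r=5.0345  x^+=-2.0975  v^+=2.7174  a^+=1.5621
step 2: x_pred=0.4972  r=-2.0672  x^+=0.0797  v^+=3.2362  a^+=0.5224
step 3: x_pred=2.7628  r=-7.9228  x^+=1.1624  v^+=0.9621  a^+=-3.4624
step 4: x_pred=0.8595  r=-1.6095  x^+=0.5344  v^+=-2.2834  a^+=-4.2720
step 5: x_pred=-2.5462  r=2.4362  x^+=-2.0541  v^+=-4.7910  a^+=-3.0467
step 6: x_pred=-6.7178  r=9.2278  x^+=-4.8538  v^+=-4.0441  a^+=1.5945

v_post = -4.0441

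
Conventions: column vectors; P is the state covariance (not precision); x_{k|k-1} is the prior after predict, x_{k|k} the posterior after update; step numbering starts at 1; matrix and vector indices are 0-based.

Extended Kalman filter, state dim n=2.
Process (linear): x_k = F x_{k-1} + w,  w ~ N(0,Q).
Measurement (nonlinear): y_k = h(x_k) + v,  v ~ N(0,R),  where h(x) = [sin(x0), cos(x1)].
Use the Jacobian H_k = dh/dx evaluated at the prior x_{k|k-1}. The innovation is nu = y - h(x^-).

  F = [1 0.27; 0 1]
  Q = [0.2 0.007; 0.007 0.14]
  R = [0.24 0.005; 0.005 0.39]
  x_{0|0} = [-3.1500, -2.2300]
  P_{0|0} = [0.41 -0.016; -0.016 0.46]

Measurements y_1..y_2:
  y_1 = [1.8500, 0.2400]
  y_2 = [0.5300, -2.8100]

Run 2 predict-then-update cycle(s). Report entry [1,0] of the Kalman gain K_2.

step 1: x^-=[-3.7521, -2.2300]  P^-=[0.6349 0.1152; 0.1152 0.6000]  H_jac=[-0.8194 0.0000; 0.0000 0.7905]  S=[0.6662 -0.0696; -0.0696 0.7649]  K=[-0.7758 0.0485; -0.0776 0.6130]  nu=[1.2767, 0.8525]  x^+=[-4.7012, -1.8065]  P^+=[0.2269 0.0190; 0.0190 0.3019]
step 2: x^-=[-5.1890, -1.8065]  P^-=[0.4592 0.1075; 0.1075 0.4419]  H_jac=[0.4588 0.0000; 0.0000 0.9723]  S=[0.3366 0.0530; 0.0530 0.8078]  K=[0.6117 0.0893; 0.0635 0.5278]  nu=[-0.3586, -2.5764]  x^+=[-5.6384, -3.1891]  P^+=[0.3210 0.0390; 0.0390 0.2120]

K[1,0] = 0.0635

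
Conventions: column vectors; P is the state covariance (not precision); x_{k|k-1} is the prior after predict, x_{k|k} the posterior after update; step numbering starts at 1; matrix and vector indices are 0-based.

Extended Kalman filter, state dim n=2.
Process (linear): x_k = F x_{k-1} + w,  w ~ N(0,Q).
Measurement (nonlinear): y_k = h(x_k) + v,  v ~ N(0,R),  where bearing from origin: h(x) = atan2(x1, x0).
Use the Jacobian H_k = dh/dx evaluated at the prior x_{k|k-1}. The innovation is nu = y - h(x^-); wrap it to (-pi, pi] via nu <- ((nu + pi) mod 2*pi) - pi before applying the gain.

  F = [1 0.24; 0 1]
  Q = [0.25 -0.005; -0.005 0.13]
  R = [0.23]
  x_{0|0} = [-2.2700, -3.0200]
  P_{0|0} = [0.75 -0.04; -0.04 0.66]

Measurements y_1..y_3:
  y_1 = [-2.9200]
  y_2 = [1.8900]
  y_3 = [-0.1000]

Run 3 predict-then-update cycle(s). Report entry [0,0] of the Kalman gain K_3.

K[0,0] = 0.0727

step 1: x^-=[-2.9948, -3.0200]  P^-=[1.0188 0.1134; 0.1134 0.7900]  H_jac=[0.1670 -0.1656]  S=[0.2738]  K=[0.5527; -0.4086]  nu=[-0.5680]  x^+=[-3.3087, -2.7879]  P^+=[0.9352 0.1752; 0.1752 0.7443]
step 2: x^-=[-3.9778, -2.7879]  P^-=[1.3122 0.3489; 0.3489 0.8743]  H_jac=[0.1182 -0.1686]  S=[0.2593]  K=[0.3711; -0.4095]  nu=[-1.8629]  x^+=[-4.6692, -2.0251]  P^+=[1.2764 0.3883; 0.3883 0.8308]
step 3: x^-=[-5.1553, -2.0251]  P^-=[1.7607 0.5827; 0.5827 0.9608]  H_jac=[0.0660 -0.1680]  S=[0.2519]  K=[0.0727; -0.4883]  nu=[2.6673]  x^+=[-4.9614, -3.3276]  P^+=[1.7593 0.5916; 0.5916 0.9008]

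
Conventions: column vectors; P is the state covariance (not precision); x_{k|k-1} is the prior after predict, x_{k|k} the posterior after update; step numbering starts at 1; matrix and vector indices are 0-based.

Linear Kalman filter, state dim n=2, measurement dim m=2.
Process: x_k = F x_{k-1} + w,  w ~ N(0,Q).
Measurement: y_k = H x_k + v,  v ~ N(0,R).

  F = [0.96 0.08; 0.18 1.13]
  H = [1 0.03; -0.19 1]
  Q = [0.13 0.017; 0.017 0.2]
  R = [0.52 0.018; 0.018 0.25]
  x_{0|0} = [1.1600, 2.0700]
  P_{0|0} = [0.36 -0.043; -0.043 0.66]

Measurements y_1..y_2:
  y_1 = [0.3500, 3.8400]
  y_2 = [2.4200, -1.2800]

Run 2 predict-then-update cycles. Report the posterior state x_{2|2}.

step 1: x^-=[1.2792, 2.5479]  P^-=[0.4594 0.0916; 0.0916 1.0369]  S=[0.9858 0.0529; 0.0529 1.2687]  K=[0.4697 -0.0162; 0.0815 0.8002]  nu=[-1.0056, 1.5351]  x^+=[0.7821, 3.6943]  P^+=[0.2424 0.0505; 0.0505 0.2111]
step 2: x^-=[1.0463, 4.3154]  P^-=[0.3625 0.1334; 0.1334 0.4979]  S=[0.8910 0.0967; 0.0967 0.7103]  K=[0.4075 0.0354; 0.0957 0.6523]  nu=[1.2442, -5.3966]  x^+=[1.3624, 0.9144]  P^+=[0.2109 0.0562; 0.0562 0.1755]

x_post = [1.3624, 0.9144]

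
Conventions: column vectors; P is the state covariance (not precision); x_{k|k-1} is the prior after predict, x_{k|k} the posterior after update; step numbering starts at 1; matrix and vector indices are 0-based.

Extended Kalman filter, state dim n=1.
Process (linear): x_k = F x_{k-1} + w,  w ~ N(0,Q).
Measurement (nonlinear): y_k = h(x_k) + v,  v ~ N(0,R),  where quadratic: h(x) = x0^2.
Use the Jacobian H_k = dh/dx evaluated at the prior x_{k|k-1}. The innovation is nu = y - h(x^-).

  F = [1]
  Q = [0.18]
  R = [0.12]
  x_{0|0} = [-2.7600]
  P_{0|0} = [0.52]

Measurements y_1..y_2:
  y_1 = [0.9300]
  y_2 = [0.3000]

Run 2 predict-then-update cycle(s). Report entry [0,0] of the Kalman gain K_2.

K[0,0] = -0.3012

step 1: x^-=[-2.7600]  P^-=[0.7000]  H_jac=[-5.5200]  S=[21.4493]  K=[-0.1801]  nu=[-6.6876]  x^+=[-1.5553]  P^+=[0.0039]
step 2: x^-=[-1.5553]  P^-=[0.1839]  H_jac=[-3.1105]  S=[1.8994]  K=[-0.3012]  nu=[-2.1188]  x^+=[-0.9171]  P^+=[0.0116]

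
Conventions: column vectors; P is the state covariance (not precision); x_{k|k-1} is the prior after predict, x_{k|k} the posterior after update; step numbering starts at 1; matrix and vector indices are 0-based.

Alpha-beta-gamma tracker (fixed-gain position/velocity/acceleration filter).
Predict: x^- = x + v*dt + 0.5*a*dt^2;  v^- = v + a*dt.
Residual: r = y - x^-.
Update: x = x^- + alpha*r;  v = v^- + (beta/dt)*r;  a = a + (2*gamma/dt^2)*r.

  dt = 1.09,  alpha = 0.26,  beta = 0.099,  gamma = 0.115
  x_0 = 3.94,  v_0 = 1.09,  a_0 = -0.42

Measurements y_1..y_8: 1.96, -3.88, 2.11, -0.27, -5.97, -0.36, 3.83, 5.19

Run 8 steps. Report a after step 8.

a_post = 8.6997

step 1: x_pred=4.8786  r=-2.9186  x^+=4.1198  v^+=0.3671  a^+=-0.9850
step 2: x_pred=3.9348  r=-7.8148  x^+=1.9029  v^+=-1.4163  a^+=-2.4978
step 3: x_pred=-1.1247  r=3.2347  x^+=-0.2837  v^+=-3.8452  a^+=-1.8716
step 4: x_pred=-5.5868  r=5.3168  x^+=-4.2044  v^+=-5.4024  a^+=-0.8424
step 5: x_pred=-10.5934  r=4.6234  x^+=-9.3913  v^+=-5.9006  a^+=0.0526
step 6: x_pred=-15.7918  r=15.4318  x^+=-11.7795  v^+=-4.4417  a^+=3.0400
step 7: x_pred=-14.8150  r=18.6450  x^+=-9.9673  v^+=0.5654  a^+=6.6494
step 8: x_pred=-5.4010  r=10.5910  x^+=-2.6473  v^+=8.7752  a^+=8.6997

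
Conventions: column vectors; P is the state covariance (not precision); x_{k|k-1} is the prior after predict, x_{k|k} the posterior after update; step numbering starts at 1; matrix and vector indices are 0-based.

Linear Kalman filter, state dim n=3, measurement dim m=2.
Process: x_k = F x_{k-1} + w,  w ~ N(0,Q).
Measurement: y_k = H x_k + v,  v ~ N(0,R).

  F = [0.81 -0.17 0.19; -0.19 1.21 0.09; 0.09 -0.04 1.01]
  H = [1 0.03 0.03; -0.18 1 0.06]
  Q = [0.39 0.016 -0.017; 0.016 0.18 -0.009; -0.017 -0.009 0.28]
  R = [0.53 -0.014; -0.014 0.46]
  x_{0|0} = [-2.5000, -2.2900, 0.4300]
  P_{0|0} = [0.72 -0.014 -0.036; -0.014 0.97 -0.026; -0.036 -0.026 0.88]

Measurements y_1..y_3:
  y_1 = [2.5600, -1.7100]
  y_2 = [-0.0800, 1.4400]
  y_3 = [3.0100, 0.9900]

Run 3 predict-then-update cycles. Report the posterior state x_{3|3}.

x_post = [1.7552, 0.6496, 2.1842]

step 1: x^-=[-1.5540, -2.2572, 0.3009]  P^-=[0.9166 -0.3004 0.1862; -0.3004 1.6353 -0.0150; 0.1862 -0.0150 1.1807]  S=[1.4423 -0.4169; -0.4169 2.2316]  K=[0.6071 -0.0901; 0.0467 0.7653; 0.1652 0.0409]  nu=[4.1727, 0.2494]  x^+=[0.9569, -1.8716, 1.0003]  P^+=[0.3213 0.0046 0.0539; 0.0046 0.3548 -0.0424; 0.0539 -0.0424 1.1433]
step 2: x^-=[1.2833, -2.3564, 1.1713]  P^-=[0.6704 -0.0893 0.2807; -0.0893 0.7071 0.0112; 0.2807 0.0112 1.4626]  S=[1.2138 -0.1839; -0.1839 1.2215]  K=[0.5455 -0.0760; 0.0348 0.5978; 0.2800 0.0818]  nu=[-1.3277, 3.9572]  x^+=[0.2585, -0.0370, 1.1234]  P^+=[0.2869 0.0026 0.1071; 0.0026 0.2767 -0.0290; 0.1071 -0.0290 1.3677]
step 3: x^-=[0.4291, 0.0072, 1.1593]  P^-=[0.6697 -0.0613 0.3628; -0.0613 0.5954 0.0422; 0.3628 0.0422 1.6997]  S=[1.2200 -0.1535; -0.1535 1.1025]  K=[0.5477 -0.0690; 0.0355 0.5573; 0.3555 0.1211]  nu=[2.5459, 0.9904]  x^+=[1.7552, 0.6496, 2.1842]  P^+=[0.2869 0.0038 0.1409; 0.0038 0.2575 -0.0165; 0.1409 -0.0165 1.5426]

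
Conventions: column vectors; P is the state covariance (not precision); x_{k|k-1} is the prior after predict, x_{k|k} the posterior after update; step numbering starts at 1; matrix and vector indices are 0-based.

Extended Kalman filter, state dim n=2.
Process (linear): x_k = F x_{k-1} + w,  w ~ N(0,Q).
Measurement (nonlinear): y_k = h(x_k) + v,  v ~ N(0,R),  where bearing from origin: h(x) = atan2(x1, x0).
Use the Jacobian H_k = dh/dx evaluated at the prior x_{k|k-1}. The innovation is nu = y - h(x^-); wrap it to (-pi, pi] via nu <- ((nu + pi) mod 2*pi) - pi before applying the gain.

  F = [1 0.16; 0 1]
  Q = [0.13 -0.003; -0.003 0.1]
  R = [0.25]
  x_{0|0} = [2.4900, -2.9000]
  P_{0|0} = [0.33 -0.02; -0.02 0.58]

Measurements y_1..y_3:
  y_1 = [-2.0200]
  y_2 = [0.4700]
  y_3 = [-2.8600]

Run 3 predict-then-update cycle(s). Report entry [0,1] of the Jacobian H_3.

H_jac[0,1] = 0.1511

step 1: x^-=[2.0260, -2.9000]  P^-=[0.4684 0.0698; 0.0698 0.6800]  H_jac=[0.2317 0.1619]  S=[0.2982]  K=[0.4019; 0.4234]  nu=[-1.0590]  x^+=[1.6004, -3.3484]  P^+=[0.4203 0.0191; 0.0191 0.6265]
step 2: x^-=[1.0646, -3.3484]  P^-=[0.5724 0.1163; 0.1163 0.7265]  H_jac=[0.2712 0.0862]  S=[0.3030]  K=[0.5456; 0.3109]  nu=[1.7329]  x^+=[2.0101, -2.8095]  P^+=[0.4822 0.0649; 0.0649 0.6973]
step 3: x^-=[1.5606, -2.8095]  P^-=[0.6509 0.1735; 0.1735 0.7973]  H_jac=[0.2720 0.1511]  S=[0.3306]  K=[0.6148; 0.5071]  nu=[-1.7962]  x^+=[0.4563, -3.7203]  P^+=[0.5259 0.0704; 0.0704 0.7122]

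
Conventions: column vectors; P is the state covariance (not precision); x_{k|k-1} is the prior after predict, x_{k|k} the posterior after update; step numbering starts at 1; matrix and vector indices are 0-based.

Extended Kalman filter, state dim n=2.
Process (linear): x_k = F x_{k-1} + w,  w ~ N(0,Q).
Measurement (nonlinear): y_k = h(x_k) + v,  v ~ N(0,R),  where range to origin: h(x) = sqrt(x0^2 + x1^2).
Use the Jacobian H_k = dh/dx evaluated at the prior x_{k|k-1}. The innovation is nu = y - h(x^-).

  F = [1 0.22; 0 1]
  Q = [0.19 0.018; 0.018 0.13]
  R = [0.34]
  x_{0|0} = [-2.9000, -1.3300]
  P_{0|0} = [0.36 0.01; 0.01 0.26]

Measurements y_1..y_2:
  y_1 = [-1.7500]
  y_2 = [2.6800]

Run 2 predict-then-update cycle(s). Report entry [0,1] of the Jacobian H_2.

H_jac[0,1] = -0.4482

step 1: x^-=[-3.1926, -1.3300]  P^-=[0.5670 0.0852; 0.0852 0.3900]  H_jac=[-0.9231 -0.3846]  S=[0.9413]  K=[-0.5908; -0.2429]  nu=[-5.2086]  x^+=[-0.1152, -0.0649]  P^+=[0.2384 -0.0499; -0.0499 0.3345]
step 2: x^-=[-0.1295, -0.0649]  P^-=[0.4226 0.0417; 0.0417 0.4645]  H_jac=[-0.8939 -0.4482]  S=[0.8045]  K=[-0.4929; -0.3051]  nu=[2.5351]  x^+=[-1.3790, -0.8385]  P^+=[0.2272 -0.0793; -0.0793 0.3896]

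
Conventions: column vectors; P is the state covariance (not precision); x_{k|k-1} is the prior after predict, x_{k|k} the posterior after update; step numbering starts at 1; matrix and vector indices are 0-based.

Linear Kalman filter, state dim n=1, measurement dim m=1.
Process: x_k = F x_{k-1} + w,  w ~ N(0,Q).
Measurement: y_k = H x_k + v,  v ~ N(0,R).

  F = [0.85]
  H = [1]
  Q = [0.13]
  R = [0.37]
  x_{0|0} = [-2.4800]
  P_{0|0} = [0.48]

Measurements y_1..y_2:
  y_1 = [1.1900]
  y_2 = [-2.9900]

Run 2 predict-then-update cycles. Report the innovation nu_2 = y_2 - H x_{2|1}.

innov = [-2.7766]

step 1: x^-=[-2.1080]  P^-=[0.4768]  S=[0.8468]  K=[0.5631]  nu=[3.2980]  x^+=[-0.2510]  P^+=[0.2083]
step 2: x^-=[-0.2134]  P^-=[0.2805]  S=[0.6505]  K=[0.4312]  nu=[-2.7766]  x^+=[-1.4107]  P^+=[0.1596]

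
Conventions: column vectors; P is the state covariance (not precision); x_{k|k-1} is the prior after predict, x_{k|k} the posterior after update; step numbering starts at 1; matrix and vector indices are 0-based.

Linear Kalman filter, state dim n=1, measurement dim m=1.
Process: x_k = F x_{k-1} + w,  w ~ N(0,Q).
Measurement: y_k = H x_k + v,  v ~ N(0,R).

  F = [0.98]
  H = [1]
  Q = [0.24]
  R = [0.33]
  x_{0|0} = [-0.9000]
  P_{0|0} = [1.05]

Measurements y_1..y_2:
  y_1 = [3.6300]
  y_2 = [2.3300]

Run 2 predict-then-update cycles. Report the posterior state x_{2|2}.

step 1: x^-=[-0.8820]  P^-=[1.2484]  S=[1.5784]  K=[0.7909]  nu=[4.5120]  x^+=[2.6867]  P^+=[0.2610]
step 2: x^-=[2.6329]  P^-=[0.4907]  S=[0.8207]  K=[0.5979]  nu=[-0.3029]  x^+=[2.4518]  P^+=[0.1973]

x_post = [2.4518]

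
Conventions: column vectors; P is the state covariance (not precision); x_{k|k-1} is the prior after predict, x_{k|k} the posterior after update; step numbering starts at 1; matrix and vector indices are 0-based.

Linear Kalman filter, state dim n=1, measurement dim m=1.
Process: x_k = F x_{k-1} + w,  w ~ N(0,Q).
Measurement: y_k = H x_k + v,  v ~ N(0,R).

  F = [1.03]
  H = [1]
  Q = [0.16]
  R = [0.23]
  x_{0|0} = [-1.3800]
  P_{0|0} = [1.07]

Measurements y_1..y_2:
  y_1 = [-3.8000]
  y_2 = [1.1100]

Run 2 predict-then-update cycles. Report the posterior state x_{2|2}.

x_post = [-0.6826]

step 1: x^-=[-1.4214]  P^-=[1.2952]  S=[1.5252]  K=[0.8492]  nu=[-2.3786]  x^+=[-3.4413]  P^+=[0.1953]
step 2: x^-=[-3.5445]  P^-=[0.3672]  S=[0.5972]  K=[0.6149]  nu=[4.6545]  x^+=[-0.6826]  P^+=[0.1414]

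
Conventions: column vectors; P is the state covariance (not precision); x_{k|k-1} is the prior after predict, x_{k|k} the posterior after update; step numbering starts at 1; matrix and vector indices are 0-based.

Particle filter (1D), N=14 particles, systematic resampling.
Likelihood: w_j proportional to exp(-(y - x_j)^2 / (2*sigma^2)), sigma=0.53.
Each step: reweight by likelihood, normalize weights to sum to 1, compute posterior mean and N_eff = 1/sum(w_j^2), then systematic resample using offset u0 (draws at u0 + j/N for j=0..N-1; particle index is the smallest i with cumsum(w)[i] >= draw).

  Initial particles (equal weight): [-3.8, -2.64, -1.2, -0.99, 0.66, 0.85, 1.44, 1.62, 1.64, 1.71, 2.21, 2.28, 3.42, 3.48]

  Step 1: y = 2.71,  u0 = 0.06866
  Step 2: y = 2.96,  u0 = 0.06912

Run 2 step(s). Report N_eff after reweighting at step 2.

N_eff = 11.5889

step 1: w=[0.0000, 0.0000, 0.0000, 0.0000, 0.0002, 0.0008, 0.0218, 0.0465, 0.0502, 0.0650, 0.2469, 0.2773, 0.1571, 0.1341]  mean=2.4830  Neff=5.2654  idx=[7, 9, 10, 10, 10, 10, 11, 11, 11, 12, 12, 12, 13, 13]
step 2: w=[0.0066, 0.0100, 0.0594, 0.0594, 0.0594, 0.0594, 0.0710, 0.0710, 0.0710, 0.1110, 0.1110, 0.1110, 0.0999, 0.0999]  mean=2.8726  Neff=11.5889  idx=[2, 4, 5, 6, 7, 8, 9, 9, 10, 11, 11, 12, 13, 13]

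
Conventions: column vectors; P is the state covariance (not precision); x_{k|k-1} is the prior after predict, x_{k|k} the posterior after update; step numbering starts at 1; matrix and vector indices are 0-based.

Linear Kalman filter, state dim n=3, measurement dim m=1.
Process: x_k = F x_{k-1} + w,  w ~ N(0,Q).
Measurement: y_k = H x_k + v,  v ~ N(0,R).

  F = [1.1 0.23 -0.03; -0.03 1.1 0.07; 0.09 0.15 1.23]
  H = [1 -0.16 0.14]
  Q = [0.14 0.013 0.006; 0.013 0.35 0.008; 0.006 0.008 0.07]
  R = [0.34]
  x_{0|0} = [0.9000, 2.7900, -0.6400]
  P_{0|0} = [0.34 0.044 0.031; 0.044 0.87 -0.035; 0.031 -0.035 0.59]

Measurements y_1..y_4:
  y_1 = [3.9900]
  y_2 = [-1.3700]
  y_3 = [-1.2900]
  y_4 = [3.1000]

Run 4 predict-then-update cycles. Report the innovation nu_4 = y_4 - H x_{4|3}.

step 1: x^-=[1.6509, 2.9972, -0.2877]  P^-=[0.6187 0.2766 0.0882; 0.2766 1.3975 0.1569; 0.0882 0.1569 0.9801]  S=[0.9428]  K=[0.6223; 0.0795; 0.2124]  nu=[2.8589]  x^+=[3.4302, 3.2245, 0.3197]  P^+=[0.2535 0.2299 -0.0365; 0.2299 1.3915 0.1410; -0.0365 0.1410 0.9375]
step 2: x^-=[4.5052, 3.4665, 1.1856]  P^-=[0.6380 0.6261 0.0772; 0.6261 2.0452 0.5327; 0.0772 0.5327 1.5719]  S=[0.8586]  K=[0.6390; 0.4350; 0.2470]  nu=[-5.4866]  x^+=[0.9993, 1.0798, -0.1695]  P^+=[0.2874 0.3875 -0.0583; 0.3875 1.8828 0.4405; -0.0583 0.4405 1.5195]
step 3: x^-=[1.3526, 1.1459, 0.0434]  P^-=[0.7826 0.9309 0.1592; 0.9309 2.6784 1.0877; 0.1592 1.0877 2.5737]  S=[0.9396]  K=[0.6981; 0.6967; 0.3677]  nu=[-2.4653]  x^+=[-0.3685, -0.5717, -0.8632]  P^+=[0.3247 0.4739 -0.0820; 0.4739 2.2223 0.8470; -0.0820 0.8470 2.4466]
step 4: x^-=[-0.5109, -0.6783, -1.1807]  P^-=[0.8861 1.1088 0.2376; 1.1088 3.1508 1.7866; 0.2376 1.7866 4.1313]  S=[1.0194]  K=[0.7278; 0.8385; 0.5201]  nu=[3.6677]  x^+=[2.1585, 2.3972, 0.7267]  P^+=[0.3461 0.4867 -0.1482; 0.4867 2.4340 1.3421; -0.1482 1.3421 3.8556]

innov = [3.6677]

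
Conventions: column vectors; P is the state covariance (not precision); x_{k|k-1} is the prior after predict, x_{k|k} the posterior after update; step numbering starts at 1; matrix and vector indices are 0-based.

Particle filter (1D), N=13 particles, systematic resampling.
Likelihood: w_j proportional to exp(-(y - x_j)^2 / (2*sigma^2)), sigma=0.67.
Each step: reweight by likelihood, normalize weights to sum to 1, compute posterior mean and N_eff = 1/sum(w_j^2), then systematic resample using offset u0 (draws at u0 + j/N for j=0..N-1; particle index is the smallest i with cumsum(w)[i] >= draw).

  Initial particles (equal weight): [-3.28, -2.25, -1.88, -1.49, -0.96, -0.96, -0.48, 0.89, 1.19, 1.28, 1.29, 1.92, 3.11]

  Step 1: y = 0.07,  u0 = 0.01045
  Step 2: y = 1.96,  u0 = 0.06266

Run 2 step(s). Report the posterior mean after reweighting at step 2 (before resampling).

step 1: w=[0.0000, 0.0010, 0.0057, 0.0262, 0.1208, 0.1208, 0.2811, 0.1862, 0.0974, 0.0771, 0.0750, 0.0087, 0.0000]  mean=0.0750  Neff=6.0703  idx=[3, 4, 5, 5, 6, 6, 6, 6, 7, 7, 8, 9, 10]
step 2: w=[0.0000, 0.0000, 0.0000, 0.0000, 0.0006, 0.0006, 0.0006, 0.0006, 0.1223, 0.1223, 0.2261, 0.2615, 0.2655]  mean=1.1627  Neff=4.5481  idx=[8, 9, 9, 10, 10, 10, 11, 11, 11, 12, 12, 12, 12]

post_mean = 1.1627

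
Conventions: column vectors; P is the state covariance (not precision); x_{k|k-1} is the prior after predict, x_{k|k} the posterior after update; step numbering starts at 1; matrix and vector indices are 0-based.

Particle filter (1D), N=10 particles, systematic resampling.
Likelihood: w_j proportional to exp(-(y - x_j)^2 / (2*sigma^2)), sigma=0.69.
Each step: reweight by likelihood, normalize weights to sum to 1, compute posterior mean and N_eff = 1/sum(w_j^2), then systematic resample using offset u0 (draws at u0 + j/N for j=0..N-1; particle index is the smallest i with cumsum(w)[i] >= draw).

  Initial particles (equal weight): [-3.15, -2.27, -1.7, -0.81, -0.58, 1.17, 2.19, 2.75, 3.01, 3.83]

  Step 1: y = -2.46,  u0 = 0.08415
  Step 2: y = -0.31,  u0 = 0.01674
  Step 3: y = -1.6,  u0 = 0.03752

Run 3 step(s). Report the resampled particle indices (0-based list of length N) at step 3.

step 1: w=[0.2762, 0.4384, 0.2482, 0.0261, 0.0111, 0.0000, 0.0000, 0.0000, 0.0000, 0.0000]  mean=-2.3146  Neff=3.0224  idx=[0, 0, 1, 1, 1, 1, 1, 2, 2, 3]
step 2: w=[0.0002, 0.0002, 0.0158, 0.0158, 0.0158, 0.0158, 0.0158, 0.1173, 0.1173, 0.6861]  mean=-1.1349  Neff=2.0018  idx=[3, 7, 8, 9, 9, 9, 9, 9, 9, 9]
step 3: w=[0.1001, 0.1586, 0.1586, 0.0832, 0.0832, 0.0832, 0.0832, 0.0832, 0.0832, 0.0832]  mean=-1.2385  Neff=9.1875  idx=[0, 1, 1, 2, 3, 4, 5, 6, 8, 9]

resampled_idx = [0, 1, 1, 2, 3, 4, 5, 6, 8, 9]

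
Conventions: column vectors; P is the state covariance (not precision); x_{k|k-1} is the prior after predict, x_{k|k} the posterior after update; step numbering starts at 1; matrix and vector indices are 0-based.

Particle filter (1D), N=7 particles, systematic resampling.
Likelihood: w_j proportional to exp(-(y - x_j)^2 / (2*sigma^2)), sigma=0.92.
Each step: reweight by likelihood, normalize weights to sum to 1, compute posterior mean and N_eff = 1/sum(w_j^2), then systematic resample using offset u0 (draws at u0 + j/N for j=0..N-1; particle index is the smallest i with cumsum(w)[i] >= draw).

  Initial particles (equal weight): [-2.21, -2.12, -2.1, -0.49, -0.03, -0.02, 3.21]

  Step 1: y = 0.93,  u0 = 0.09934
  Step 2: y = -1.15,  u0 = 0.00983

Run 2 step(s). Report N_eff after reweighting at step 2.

N_eff = 6.7225

step 1: w=[0.0019, 0.0027, 0.0029, 0.1988, 0.3795, 0.3838, 0.0303]  mean=-0.0351  Neff=3.0136  idx=[3, 4, 4, 4, 5, 5, 5]
step 2: w=[0.2139, 0.1319, 0.1319, 0.1319, 0.1301, 0.1301, 0.1301]  mean=-0.1245  Neff=6.7225  idx=[0, 0, 1, 2, 3, 4, 5]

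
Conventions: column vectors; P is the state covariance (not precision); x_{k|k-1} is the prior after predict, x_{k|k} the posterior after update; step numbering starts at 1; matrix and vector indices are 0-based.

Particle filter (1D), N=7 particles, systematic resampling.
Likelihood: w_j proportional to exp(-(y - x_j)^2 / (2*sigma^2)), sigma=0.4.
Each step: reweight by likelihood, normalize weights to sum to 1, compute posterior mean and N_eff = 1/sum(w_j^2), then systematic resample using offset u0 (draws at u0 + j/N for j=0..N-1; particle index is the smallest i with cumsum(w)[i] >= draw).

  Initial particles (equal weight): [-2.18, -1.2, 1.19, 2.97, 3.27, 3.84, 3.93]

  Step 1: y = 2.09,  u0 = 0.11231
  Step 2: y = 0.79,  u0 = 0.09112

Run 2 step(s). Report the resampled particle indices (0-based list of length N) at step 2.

step 1: w=[0.0000, 0.0000, 0.4384, 0.4900, 0.0710, 0.0004, 0.0001]  mean=2.2114  Neff=2.2864  idx=[2, 2, 2, 3, 3, 3, 4]
step 2: w=[0.3333, 0.3333, 0.3333, 0.0000, 0.0000, 0.0000, 0.0000]  mean=1.1900  Neff=3.0000  idx=[0, 0, 1, 1, 1, 2, 2]

resampled_idx = [0, 0, 1, 1, 1, 2, 2]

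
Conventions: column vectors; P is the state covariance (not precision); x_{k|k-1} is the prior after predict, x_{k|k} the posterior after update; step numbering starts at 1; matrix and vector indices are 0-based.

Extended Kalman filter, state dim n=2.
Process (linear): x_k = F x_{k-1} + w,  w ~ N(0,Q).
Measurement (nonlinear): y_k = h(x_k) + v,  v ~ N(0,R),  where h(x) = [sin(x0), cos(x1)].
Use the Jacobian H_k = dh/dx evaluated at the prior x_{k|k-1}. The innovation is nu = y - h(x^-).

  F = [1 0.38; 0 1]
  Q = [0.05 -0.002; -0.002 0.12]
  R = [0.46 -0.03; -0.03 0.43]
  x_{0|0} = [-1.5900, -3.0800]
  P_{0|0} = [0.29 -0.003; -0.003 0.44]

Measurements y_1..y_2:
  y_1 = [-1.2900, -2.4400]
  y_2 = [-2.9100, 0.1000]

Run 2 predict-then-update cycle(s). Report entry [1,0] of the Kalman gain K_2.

K[1,0] = -0.3166

step 1: x^-=[-2.7604, -3.0800]  P^-=[0.4013 0.1622; 0.1622 0.5600]  H_jac=[-0.9282 0.0000; 0.0000 0.0616]  S=[0.8057 -0.0393; -0.0393 0.4321]  K=[-0.4632 -0.0190; -0.1838 0.0631]  nu=[-0.9180, -1.4419]  x^+=[-2.3078, -3.0022]  P^+=[0.2289 0.0931; 0.0931 0.5302]
step 2: x^-=[-3.4487, -3.0022]  P^-=[0.4263 0.2926; 0.2926 0.6502]  H_jac=[-0.9532 0.0000; 0.0000 0.1389]  S=[0.8473 -0.0687; -0.0687 0.4425]  K=[-0.4781 0.0176; -0.3166 0.1549]  nu=[-3.2123, 1.0903]  x^+=[-1.8937, -1.8164]  P^+=[0.2313 0.1576; 0.1576 0.5479]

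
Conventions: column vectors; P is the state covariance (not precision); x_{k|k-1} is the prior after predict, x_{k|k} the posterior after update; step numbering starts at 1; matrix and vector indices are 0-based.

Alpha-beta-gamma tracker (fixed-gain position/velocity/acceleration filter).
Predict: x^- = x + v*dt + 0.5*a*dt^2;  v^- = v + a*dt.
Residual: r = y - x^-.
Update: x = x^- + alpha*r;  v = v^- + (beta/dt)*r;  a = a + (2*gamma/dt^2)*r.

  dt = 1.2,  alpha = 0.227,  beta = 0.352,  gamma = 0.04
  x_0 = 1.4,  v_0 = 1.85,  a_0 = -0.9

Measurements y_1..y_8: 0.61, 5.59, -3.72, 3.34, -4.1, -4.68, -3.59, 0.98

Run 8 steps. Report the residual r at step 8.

step 1: x_pred=2.9720  r=-2.3620  x^+=2.4358  v^+=0.0771  a^+=-1.0312
step 2: x_pred=1.7859  r=3.8041  x^+=2.6494  v^+=-0.0445  a^+=-0.8199
step 3: x_pred=2.0058  r=-5.7258  x^+=0.7060  v^+=-2.7079  a^+=-1.1380
step 4: x_pred=-3.3628  r=6.7028  x^+=-1.8412  v^+=-2.1073  a^+=-0.7656
step 5: x_pred=-4.9213  r=0.8213  x^+=-4.7348  v^+=-2.7851  a^+=-0.7200
step 6: x_pred=-8.5954  r=3.9154  x^+=-7.7066  v^+=-2.5006  a^+=-0.5025
step 7: x_pred=-11.0691  r=7.4791  x^+=-9.3713  v^+=-0.9097  a^+=-0.0870
step 8: x_pred=-10.5256  r=11.5056  x^+=-7.9138  v^+=2.3609  a^+=0.5522

resid = 11.5056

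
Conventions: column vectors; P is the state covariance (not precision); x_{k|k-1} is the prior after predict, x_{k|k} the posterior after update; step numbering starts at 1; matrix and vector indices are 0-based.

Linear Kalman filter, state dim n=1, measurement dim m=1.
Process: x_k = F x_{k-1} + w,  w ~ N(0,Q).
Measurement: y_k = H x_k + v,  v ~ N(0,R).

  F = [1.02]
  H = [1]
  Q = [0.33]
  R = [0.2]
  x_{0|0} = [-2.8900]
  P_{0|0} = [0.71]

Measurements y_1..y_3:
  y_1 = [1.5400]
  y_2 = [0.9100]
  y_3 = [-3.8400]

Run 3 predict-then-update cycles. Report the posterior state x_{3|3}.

step 1: x^-=[-2.9478]  P^-=[1.0687]  S=[1.2687]  K=[0.8424]  nu=[4.4878]  x^+=[0.8325]  P^+=[0.1685]
step 2: x^-=[0.8492]  P^-=[0.5053]  S=[0.7053]  K=[0.7164]  nu=[0.0608]  x^+=[0.8928]  P^+=[0.1433]
step 3: x^-=[0.9106]  P^-=[0.4791]  S=[0.6791]  K=[0.7055]  nu=[-4.7506]  x^+=[-2.4409]  P^+=[0.1411]

x_post = [-2.4409]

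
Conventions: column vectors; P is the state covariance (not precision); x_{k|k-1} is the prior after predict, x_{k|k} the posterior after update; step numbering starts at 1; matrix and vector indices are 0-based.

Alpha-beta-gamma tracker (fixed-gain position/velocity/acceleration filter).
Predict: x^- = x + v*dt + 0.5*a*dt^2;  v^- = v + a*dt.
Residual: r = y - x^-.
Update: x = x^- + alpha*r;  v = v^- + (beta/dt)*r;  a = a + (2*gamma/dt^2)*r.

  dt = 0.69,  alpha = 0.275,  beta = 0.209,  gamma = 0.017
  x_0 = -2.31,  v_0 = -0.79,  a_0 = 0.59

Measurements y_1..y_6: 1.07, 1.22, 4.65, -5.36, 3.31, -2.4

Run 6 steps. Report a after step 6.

step 1: x_pred=-2.7147  r=3.7847  x^+=-1.6739  v^+=0.7635  a^+=0.8603
step 2: x_pred=-0.9423  r=2.1623  x^+=-0.3477  v^+=2.0120  a^+=1.0147
step 3: x_pred=1.2822  r=3.3678  x^+=2.2083  v^+=3.7323  a^+=1.2552
step 4: x_pred=5.0824  r=-10.4424  x^+=2.2107  v^+=1.4354  a^+=0.5095
step 5: x_pred=3.3224  r=-0.0124  x^+=3.3190  v^+=1.7831  a^+=0.5086
step 6: x_pred=4.6704  r=-7.0704  x^+=2.7261  v^+=-0.0076  a^+=0.0037

a_post = 0.0037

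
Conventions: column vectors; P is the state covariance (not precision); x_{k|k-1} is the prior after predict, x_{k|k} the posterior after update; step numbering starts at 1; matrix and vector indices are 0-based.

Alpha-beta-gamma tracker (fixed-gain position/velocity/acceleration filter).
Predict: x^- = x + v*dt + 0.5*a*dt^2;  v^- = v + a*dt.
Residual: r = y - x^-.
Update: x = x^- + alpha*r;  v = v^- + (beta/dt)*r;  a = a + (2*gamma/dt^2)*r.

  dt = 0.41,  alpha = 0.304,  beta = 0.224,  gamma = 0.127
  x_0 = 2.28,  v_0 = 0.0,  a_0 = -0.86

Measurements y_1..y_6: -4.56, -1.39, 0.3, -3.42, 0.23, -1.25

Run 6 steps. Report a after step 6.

step 1: x_pred=2.2077  r=-6.7677  x^+=0.1503  v^+=-4.0501  a^+=-11.0861
step 2: x_pred=-2.4420  r=1.0520  x^+=-2.1222  v^+=-8.0206  a^+=-9.4965
step 3: x_pred=-6.2088  r=6.5088  x^+=-4.2301  v^+=-8.3582  a^+=0.3384
step 4: x_pred=-7.6285  r=4.2085  x^+=-6.3491  v^+=-5.9201  a^+=6.6975
step 5: x_pred=-8.2135  r=8.4435  x^+=-5.6467  v^+=1.4389  a^+=19.4556
step 6: x_pred=-3.4215  r=2.1715  x^+=-2.7613  v^+=10.6020  a^+=22.7367

a_post = 22.7367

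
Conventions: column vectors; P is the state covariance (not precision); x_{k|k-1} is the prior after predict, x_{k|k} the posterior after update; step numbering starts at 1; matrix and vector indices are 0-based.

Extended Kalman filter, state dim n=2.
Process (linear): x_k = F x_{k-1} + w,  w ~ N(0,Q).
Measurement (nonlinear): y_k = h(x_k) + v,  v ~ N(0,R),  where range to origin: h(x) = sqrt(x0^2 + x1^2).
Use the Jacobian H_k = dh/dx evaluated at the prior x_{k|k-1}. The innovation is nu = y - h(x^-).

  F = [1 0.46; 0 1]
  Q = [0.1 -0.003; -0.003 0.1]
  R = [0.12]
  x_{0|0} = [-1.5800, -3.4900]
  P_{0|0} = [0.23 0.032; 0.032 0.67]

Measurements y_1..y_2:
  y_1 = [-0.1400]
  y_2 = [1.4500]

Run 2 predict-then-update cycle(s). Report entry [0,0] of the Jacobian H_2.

step 1: x^-=[-3.1854, -3.4900]  P^-=[0.5012 0.3372; 0.3372 0.7700]  H_jac=[-0.6741 -0.7386]  S=[1.1036]  K=[-0.5318; -0.7213]  nu=[-4.8651]  x^+=[-0.5980, 0.0192]  P^+=[0.1891 -0.0862; -0.0862 0.1958]
step 2: x^-=[-0.5892, 0.0192]  P^-=[0.2512 0.0009; 0.0009 0.2958]  H_jac=[-0.9995 0.0325]  S=[0.3712]  K=[-0.6763; 0.0234]  nu=[0.8605]  x^+=[-1.1712, 0.0393]  P^+=[0.0814 0.0068; 0.0068 0.2956]

H_jac[0,0] = -0.9995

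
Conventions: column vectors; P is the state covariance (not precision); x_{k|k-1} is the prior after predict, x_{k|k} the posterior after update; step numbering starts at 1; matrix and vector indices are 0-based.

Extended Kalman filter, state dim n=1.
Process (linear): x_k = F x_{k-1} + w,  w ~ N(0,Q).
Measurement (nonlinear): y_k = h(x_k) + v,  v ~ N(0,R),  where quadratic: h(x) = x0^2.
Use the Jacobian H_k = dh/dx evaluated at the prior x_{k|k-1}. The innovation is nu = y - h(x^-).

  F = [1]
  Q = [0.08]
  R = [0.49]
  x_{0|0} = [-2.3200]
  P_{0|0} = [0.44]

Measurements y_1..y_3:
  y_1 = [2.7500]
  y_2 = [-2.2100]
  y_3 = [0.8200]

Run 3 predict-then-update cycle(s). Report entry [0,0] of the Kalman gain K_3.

step 1: x^-=[-2.3200]  P^-=[0.5200]  H_jac=[-4.6400]  S=[11.6854]  K=[-0.2065]  nu=[-2.6324]  x^+=[-1.7765]  P^+=[0.0218]
step 2: x^-=[-1.7765]  P^-=[0.1018]  H_jac=[-3.5529]  S=[1.7751]  K=[-0.2038]  nu=[-5.3658]  x^+=[-0.6831]  P^+=[0.0281]
step 3: x^-=[-0.6831]  P^-=[0.1081]  H_jac=[-1.3662]  S=[0.6918]  K=[-0.2135]  nu=[0.3534]  x^+=[-0.7585]  P^+=[0.0766]

K[0,0] = -0.2135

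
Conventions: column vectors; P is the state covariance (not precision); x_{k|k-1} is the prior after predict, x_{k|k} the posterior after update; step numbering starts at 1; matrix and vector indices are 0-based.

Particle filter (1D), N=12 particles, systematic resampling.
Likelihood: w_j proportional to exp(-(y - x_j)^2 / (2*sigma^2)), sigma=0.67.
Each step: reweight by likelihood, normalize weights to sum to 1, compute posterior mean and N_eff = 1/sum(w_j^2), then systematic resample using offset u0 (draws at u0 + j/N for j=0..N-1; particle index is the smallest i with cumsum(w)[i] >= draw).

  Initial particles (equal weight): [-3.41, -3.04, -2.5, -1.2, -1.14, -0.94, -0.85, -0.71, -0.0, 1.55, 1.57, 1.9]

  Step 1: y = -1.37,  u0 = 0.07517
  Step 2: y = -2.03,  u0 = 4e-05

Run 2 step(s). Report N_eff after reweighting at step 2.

N_eff = 9.8585

step 1: w=[0.0022, 0.0099, 0.0536, 0.2152, 0.2095, 0.1809, 0.1644, 0.1368, 0.0275, 0.0000, 0.0000, 0.0000]  mean=-1.0755  Neff=5.8006  idx=[3, 3, 3, 4, 4, 5, 5, 5, 6, 6, 7, 8]
step 2: w=[0.1291, 0.1291, 0.1291, 0.1151, 0.1151, 0.0740, 0.0740, 0.0740, 0.0590, 0.0590, 0.0399, 0.0028]  mean=-1.0642  Neff=9.8585  idx=[0, 0, 1, 1, 2, 3, 3, 4, 5, 6, 7, 9]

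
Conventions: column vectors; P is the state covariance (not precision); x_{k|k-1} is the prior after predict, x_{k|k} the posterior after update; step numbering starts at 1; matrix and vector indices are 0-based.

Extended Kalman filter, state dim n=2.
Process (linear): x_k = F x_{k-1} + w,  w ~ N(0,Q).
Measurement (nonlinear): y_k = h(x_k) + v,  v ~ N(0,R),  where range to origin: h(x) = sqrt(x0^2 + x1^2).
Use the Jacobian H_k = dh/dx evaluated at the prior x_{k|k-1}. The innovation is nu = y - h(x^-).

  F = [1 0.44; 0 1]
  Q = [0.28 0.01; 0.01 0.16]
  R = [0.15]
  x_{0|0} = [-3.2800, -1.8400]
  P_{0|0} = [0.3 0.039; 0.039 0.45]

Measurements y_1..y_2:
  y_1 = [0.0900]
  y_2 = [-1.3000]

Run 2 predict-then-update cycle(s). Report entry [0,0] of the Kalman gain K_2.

K[0,0] = -0.7246

step 1: x^-=[-4.0896, -1.8400]  P^-=[0.7014 0.2470; 0.2470 0.6100]  H_jac=[-0.9119 -0.4103]  S=[1.0209]  K=[-0.7259; -0.4658]  nu=[-4.3945]  x^+=[-0.8998, 0.2070]  P^+=[0.1636 -0.0982; -0.0982 0.3885]
step 2: x^-=[-0.8088, 0.2070]  P^-=[0.4324 0.0828; 0.0828 0.5485]  H_jac=[-0.9688 0.2479]  S=[0.5498]  K=[-0.7246; 0.1015]  nu=[-2.1348]  x^+=[0.7382, -0.0097]  P^+=[0.1437 0.1232; 0.1232 0.5428]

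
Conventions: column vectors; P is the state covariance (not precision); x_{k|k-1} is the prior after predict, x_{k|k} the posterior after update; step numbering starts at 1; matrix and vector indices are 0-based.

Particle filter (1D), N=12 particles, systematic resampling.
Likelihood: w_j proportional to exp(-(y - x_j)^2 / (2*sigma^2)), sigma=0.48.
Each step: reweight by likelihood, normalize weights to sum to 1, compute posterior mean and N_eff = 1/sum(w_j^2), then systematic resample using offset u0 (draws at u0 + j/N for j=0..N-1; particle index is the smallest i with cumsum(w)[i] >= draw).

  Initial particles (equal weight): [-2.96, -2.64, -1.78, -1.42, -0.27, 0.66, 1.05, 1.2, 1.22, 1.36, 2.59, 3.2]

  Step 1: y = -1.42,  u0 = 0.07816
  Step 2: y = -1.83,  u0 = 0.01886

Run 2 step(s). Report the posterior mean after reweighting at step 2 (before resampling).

post_mean = -1.6151

step 1: w=[0.0031, 0.0213, 0.4065, 0.5385, 0.0305, 0.0000, 0.0000, 0.0000, 0.0000, 0.0000, 0.0000, 0.0000]  mean=-1.5619  Neff=2.1901  idx=[2, 2, 2, 2, 2, 3, 3, 3, 3, 3, 3, 4]
step 2: w=[0.1088, 0.1088, 0.1088, 0.1088, 0.1088, 0.0759, 0.0759, 0.0759, 0.0759, 0.0759, 0.0759, 0.0006]  mean=-1.6151  Neff=10.6668  idx=[0, 0, 1, 2, 3, 4, 4, 5, 6, 7, 9, 10]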